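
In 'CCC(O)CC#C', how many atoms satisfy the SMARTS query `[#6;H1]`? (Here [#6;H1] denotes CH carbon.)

The query [#6;H1] means: any carbon bearing exactly one hydrogen.
Check the 7 heavy atoms by environment: 2× C (H2) → no; 2× C (H1) → match; 1× O (H1) → no; 1× C (H0) → no; 1× C (H3) → no.
That gives 2 matching atoms.

2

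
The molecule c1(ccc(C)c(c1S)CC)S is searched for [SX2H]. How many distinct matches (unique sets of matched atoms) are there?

2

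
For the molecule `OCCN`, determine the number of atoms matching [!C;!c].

2

Check the 4 heavy atoms by environment: 2× C → no; 1× N → match; 1× O → match.
Summing the matching environments: 1 + 1 = 2 matching atoms.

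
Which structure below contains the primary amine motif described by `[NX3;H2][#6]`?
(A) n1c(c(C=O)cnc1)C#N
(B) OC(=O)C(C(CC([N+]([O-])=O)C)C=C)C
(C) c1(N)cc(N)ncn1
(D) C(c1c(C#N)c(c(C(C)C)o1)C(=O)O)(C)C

[NX3;H2][#6] describes a trivalent nitrogen with two H attached to carbon (a primary amine).
(A) has a nitrile (-C#N) but the nitrogen is NX1 (triple-bonded), not NX3 with two H.
(B) has a nitro group (-[N+](=O)[O-]) but the nitrogen is [N+] with no H, not NX3H2.
(C) contains a primary amino group (-NH2), which satisfies every atom and bond constraint.
(D) has a nitrile (-C#N) but the nitrogen is NX1 (triple-bonded), not NX3 with two H.
So the answer is (C).

C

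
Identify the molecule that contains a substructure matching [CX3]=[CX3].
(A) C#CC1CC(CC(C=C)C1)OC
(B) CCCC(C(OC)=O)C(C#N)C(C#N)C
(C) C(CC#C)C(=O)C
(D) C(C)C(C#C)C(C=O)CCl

[CX3]=[CX3] describes a non-aromatic C=C double bond between two sp2 carbons (an alkene).
(A) contains a vinyl group (-CH=CH2), which satisfies every atom and bond constraint.
(B) has an ethyl group (-CH2CH3) but its C-C bond is a single bond between CX4 carbons, not CX3=CX3.
(C) has an ethynyl group (-C#CH) but the C-C bond is a triple bond, not a double bond.
(D) has an ethynyl group (-C#CH) but the C-C bond is a triple bond, not a double bond.
So the answer is (A).

A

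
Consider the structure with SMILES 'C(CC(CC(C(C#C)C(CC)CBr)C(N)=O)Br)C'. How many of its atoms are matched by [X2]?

2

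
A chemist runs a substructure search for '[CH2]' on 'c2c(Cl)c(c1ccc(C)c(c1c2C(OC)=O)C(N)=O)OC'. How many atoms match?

0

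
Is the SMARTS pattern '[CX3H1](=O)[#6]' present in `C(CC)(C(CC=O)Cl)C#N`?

Yes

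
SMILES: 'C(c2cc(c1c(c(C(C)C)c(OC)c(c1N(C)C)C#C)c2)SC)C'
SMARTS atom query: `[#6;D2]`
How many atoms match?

The query [#6;D2] means: any carbon bonded to exactly two heavy atoms.
Check the 24 heavy atoms by environment: 8× c (aromatic, D3) → no; 2× c (aromatic, D2) → match; 2× C (D2) → match; 8× C (D1) → no; 1× S (D2) → no; 1× O (D2) → no; 1× N (D3) → no; 1× C (D3) → no.
Summing the matching environments: 2 + 2 = 4 matching atoms.

4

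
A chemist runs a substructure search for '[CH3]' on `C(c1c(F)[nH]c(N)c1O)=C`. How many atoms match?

0

Check the 10 heavy atoms by environment: 1× n (aromatic, H1) → no; 4× c (aromatic, H0) → no; 1× N (H2) → no; 1× F (H0) → no; 1× C (H1) → no; 1× C (H2) → no; 1× O (H1) → no.
No environment satisfies the query, so 0 matching atoms.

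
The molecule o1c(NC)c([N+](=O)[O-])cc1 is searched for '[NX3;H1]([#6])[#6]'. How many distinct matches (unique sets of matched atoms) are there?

1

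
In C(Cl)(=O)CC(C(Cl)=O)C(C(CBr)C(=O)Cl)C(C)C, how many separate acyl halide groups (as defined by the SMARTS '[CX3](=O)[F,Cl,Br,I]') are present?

3

[CX3](=O)[F,Cl,Br,I] is the SMARTS for an acyl halide: a carbonyl carbon bonded to a halogen.
The molecule carries 3 separate instances of an acyl chloride (-C(=O)Cl) meeting every constraint; each maps to a distinct set of atoms, giving 3 matches.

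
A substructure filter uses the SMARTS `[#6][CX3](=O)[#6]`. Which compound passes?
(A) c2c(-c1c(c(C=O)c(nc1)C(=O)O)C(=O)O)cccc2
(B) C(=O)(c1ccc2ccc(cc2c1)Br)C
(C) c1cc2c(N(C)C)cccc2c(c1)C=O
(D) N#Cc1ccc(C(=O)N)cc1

B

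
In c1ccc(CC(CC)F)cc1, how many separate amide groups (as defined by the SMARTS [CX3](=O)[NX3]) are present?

[CX3](=O)[NX3] is the SMARTS for an amide: a carbonyl carbon bonded to a trivalent nitrogen.
No fragment in the molecule satisfies every constraint, giving 0 matches.

0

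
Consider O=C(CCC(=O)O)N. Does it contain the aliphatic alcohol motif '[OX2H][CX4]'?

No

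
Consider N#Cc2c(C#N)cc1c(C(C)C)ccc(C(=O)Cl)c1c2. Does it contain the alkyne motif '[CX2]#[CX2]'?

No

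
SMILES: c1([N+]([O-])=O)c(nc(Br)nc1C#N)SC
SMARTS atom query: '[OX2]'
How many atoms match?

The query [OX2] means: aliphatic oxygen with two total connections — ether, hydroxyl, or ester single-bond O.
Check the 14 heavy atoms by environment: 2× n (aromatic, X2) → no; 4× c (aromatic, X3) → no; 1× N (charge +1, X3) → no; 1× O (charge -1, X1) → no; 1× O (X1) → no; 1× S (X2) → no; 1× C (X4) → no; 1× Br (X1) → no; 1× C (X2) → no; 1× N (X1) → no.
No environment satisfies the query, so 0 matching atoms.

0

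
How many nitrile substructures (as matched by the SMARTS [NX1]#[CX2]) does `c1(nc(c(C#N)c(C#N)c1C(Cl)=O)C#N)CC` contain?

3

[NX1]#[CX2] is the SMARTS for a nitrile: a nitrogen triple-bonded to a two-connected carbon.
The molecule carries 3 separate instances of a nitrile (-C#N) meeting every constraint; each maps to a distinct set of atoms, giving 3 matches.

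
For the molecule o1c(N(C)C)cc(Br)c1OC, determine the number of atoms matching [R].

The query [R] means: R matches any atom that is part of a ring.
Check the 11 heavy atoms by environment: 1× o (aromatic, in 5-ring) → match; 4× c (aromatic, in 5-ring) → match; 1× O (acyclic) → no; 3× C (acyclic) → no; 1× N (acyclic) → no; 1× Br (acyclic) → no.
Summing the matching environments: 1 + 4 = 5 matching atoms.

5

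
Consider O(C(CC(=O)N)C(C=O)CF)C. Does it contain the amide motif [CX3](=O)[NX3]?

Yes

The pattern [CX3](=O)[NX3] describes a carbonyl carbon bonded to a trivalent nitrogen — an amide.
The molecule carries a primary amide (-C(=O)NH2), whose atoms satisfy every constraint of the query, so the pattern matches.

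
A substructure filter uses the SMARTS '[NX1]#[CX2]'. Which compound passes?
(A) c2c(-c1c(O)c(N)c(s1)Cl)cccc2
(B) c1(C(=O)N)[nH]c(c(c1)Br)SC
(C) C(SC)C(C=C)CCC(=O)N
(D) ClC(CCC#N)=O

D

[NX1]#[CX2] describes a nitrogen triple-bonded to a two-connected carbon (a nitrile).
(A) has a primary amino group (-NH2) but the nitrogen is NX3 (three connections), not NX1 triple-bonded.
(B) has a primary amide (-C(=O)NH2) but the nitrogen is NX3, not NX1.
(C) has a primary amide (-C(=O)NH2) but the nitrogen is NX3, not NX1.
(D) contains a nitrile (-C#N), which satisfies every atom and bond constraint.
So the answer is (D).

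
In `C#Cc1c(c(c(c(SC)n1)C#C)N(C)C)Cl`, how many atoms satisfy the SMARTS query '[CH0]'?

2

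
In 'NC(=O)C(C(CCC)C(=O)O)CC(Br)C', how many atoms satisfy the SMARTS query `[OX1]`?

The query [OX1] means: aliphatic oxygen with one total connection — typically a carbonyl =O or an oxide.
Check the 15 heavy atoms by environment: 8× C (X4) → no; 2× C (X3) → no; 2× O (X1) → match; 1× O (X2) → no; 1× N (X3) → no; 1× Br (X1) → no.
That gives 2 matching atoms.

2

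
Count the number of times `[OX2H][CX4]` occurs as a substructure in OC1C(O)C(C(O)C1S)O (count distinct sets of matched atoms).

4

[OX2H][CX4] is the SMARTS for an aliphatic alcohol: a hydroxyl oxygen bound to an sp3 (X4) carbon.
The molecule carries 4 separate instances of a hydroxyl group (-OH) meeting every constraint; each maps to a distinct set of atoms, giving 4 matches.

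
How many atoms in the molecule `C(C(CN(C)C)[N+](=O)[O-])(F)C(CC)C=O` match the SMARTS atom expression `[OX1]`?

3

Check the 15 heavy atoms by environment: 8× C (X4) → no; 1× N (X3) → no; 1× F (X1) → no; 1× C (X3) → no; 2× O (X1) → match; 1× N (charge +1, X3) → no; 1× O (charge -1, X1) → match.
Summing the matching environments: 2 + 1 = 3 matching atoms.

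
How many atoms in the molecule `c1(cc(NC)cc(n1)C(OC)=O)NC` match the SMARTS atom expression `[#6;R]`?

The query [#6;R] means: carbon that is part of a ring.
Check the 14 heavy atoms by environment: 1× n (aromatic, in 6-ring) → no; 5× c (aromatic, in 6-ring) → match; 2× N (acyclic) → no; 4× C (acyclic) → no; 2× O (acyclic) → no.
That gives 5 matching atoms.

5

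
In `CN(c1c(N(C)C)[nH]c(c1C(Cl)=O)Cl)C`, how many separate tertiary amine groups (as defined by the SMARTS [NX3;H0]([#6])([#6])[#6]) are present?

2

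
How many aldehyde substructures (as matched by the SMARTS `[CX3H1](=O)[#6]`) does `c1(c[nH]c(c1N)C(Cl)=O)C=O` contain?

1

[CX3H1](=O)[#6] is the SMARTS for an aldehyde: an sp2 carbon with one H, double-bonded to O and single-bonded to carbon.
Exactly one fragment in the molecule meets all constraints, giving 1 match.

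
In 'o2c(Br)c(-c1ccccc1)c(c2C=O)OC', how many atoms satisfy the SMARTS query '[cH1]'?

5

Check the 16 heavy atoms by environment: 1× o (aromatic, H0) → no; 5× c (aromatic, H0) → no; 1× Br (H0) → no; 5× c (aromatic, H1) → match; 1× C (H1) → no; 2× O (H0) → no; 1× C (H3) → no.
That gives 5 matching atoms.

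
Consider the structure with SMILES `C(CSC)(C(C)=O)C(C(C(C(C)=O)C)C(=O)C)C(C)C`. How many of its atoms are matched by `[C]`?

16

The query [C] means: uppercase C matches aliphatic (non-aromatic) carbon only.
Check the 20 heavy atoms by environment: 16× C → match; 3× O → no; 1× S → no.
That gives 16 matching atoms.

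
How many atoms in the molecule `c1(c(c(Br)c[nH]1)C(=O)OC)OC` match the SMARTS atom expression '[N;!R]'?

The query [N;!R] means: aliphatic nitrogen not in a ring.
Check the 12 heavy atoms by environment: 1× n (aromatic, in 5-ring) → no; 4× c (aromatic, in 5-ring) → no; 3× O (acyclic) → no; 3× C (acyclic) → no; 1× Br (acyclic) → no.
No environment satisfies the query, so 0 matching atoms.

0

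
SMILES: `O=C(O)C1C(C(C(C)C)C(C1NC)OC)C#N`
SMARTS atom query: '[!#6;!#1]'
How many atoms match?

5

Check the 17 heavy atoms by environment: 12× C → no; 3× O → match; 2× N → match.
Summing the matching environments: 3 + 2 = 5 matching atoms.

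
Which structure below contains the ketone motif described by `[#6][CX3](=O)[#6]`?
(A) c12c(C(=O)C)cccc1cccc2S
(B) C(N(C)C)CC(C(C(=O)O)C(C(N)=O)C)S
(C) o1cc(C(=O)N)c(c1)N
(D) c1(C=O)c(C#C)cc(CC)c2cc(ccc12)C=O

A

[#6][CX3](=O)[#6] describes a carbonyl carbon (no H) flanked by two carbons (a ketone).
(A) contains an acetyl/ketone group (-C(=O)CH3), which satisfies every atom and bond constraint.
(B) has a carboxylic acid group (-C(=O)OH) but one neighbour of the carbonyl carbon is O, not C.
(C) has a primary amide (-C(=O)NH2) but one neighbour of the carbonyl carbon is N, not C.
(D) has an aldehyde (-CHO) but the carbonyl carbon has H1, so it is not flanked by two carbons.
So the answer is (A).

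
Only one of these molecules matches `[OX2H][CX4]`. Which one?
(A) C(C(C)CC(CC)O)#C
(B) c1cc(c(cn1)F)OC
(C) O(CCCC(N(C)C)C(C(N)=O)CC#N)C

[OX2H][CX4] describes a hydroxyl oxygen bound to an sp3 (X4) carbon (an aliphatic alcohol).
(A) contains a hydroxyl group (-OH), which satisfies every atom and bond constraint.
(B) has a methoxy ether (-OCH3) but the oxygen has H0 (ether), not H1.
(C) has a methoxy ether (-OCH3) but the oxygen has H0 (ether), not H1.
So the answer is (A).

A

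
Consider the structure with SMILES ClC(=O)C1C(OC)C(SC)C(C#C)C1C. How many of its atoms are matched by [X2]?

The query [X2] means: any atom with exactly two total connections (bonds + H).
Check the 15 heavy atoms by environment: 8× C (X4) → no; 1× C (X3) → no; 1× O (X1) → no; 1× Cl (X1) → no; 1× O (X2) → match; 1× S (X2) → match; 2× C (X2) → match.
Summing the matching environments: 1 + 1 + 2 = 4 matching atoms.

4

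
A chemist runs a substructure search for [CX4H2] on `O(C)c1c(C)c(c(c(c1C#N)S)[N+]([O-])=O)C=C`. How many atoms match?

Check the 17 heavy atoms by environment: 6× c (aromatic, H0, X3) → no; 1× N (charge +1, H0, X3) → no; 1× O (charge -1, H0, X1) → no; 1× O (H0, X1) → no; 1× O (H0, X2) → no; 2× C (H3, X4) → no; 1× S (H1, X2) → no; 1× C (H1, X3) → no; 1× C (H2, X3) → no; 1× C (H0, X2) → no; 1× N (H0, X1) → no.
No environment satisfies the query, so 0 matching atoms.

0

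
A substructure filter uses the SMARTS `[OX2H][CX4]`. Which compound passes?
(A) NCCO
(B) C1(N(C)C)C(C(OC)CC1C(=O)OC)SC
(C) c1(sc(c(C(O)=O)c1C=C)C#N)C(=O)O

A

[OX2H][CX4] describes a hydroxyl oxygen bound to an sp3 (X4) carbon (an aliphatic alcohol).
(A) contains a hydroxyl group (-OH), which satisfies every atom and bond constraint.
(B) has a methoxy ether (-OCH3) but the oxygen has H0 (ether), not H1.
(C) has a carboxylic acid group (-C(=O)OH) but the -OH is on a CX3 carbonyl carbon, not a CX4 carbon.
So the answer is (A).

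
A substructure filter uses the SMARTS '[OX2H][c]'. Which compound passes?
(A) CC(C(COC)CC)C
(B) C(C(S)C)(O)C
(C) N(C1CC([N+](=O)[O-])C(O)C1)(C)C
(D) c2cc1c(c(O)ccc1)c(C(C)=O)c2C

[OX2H][c] describes a hydroxyl oxygen attached to an aromatic carbon (a phenol).
(A) has a methoxy ether (-OCH3) but the oxygen has H0, not H1.
(B) has a hydroxyl group (-OH) but the -OH is on an aliphatic carbon, not an aromatic c.
(C) has a hydroxyl group (-OH) but the -OH is on an aliphatic carbon, not an aromatic c.
(D) contains a hydroxyl group (-OH), which satisfies every atom and bond constraint.
So the answer is (D).

D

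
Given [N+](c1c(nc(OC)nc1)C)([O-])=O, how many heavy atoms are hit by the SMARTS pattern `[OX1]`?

The query [OX1] means: aliphatic oxygen with one total connection — typically a carbonyl =O or an oxide.
Check the 12 heavy atoms by environment: 2× n (aromatic, X2) → no; 4× c (aromatic, X3) → no; 2× C (X4) → no; 1× N (charge +1, X3) → no; 1× O (charge -1, X1) → match; 1× O (X1) → match; 1× O (X2) → no.
Summing the matching environments: 1 + 1 = 2 matching atoms.

2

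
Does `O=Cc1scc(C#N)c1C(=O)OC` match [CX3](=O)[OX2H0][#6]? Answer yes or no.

Yes

The pattern [CX3](=O)[OX2H0][#6] describes a carbonyl carbon bonded to an oxygen that is itself bonded to carbon (no H on that O) — an ester.
The molecule carries a methyl-ester group (-C(=O)OCH3), whose atoms satisfy every constraint of the query, so the pattern matches.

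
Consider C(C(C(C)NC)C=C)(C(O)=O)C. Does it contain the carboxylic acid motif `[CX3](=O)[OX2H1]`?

The pattern [CX3](=O)[OX2H1] describes an sp2 carbon double-bonded to O and single-bonded to an -OH oxygen — a carboxylic acid.
The molecule carries a carboxylic acid group (-C(=O)OH), whose atoms satisfy every constraint of the query, so the pattern matches.

Yes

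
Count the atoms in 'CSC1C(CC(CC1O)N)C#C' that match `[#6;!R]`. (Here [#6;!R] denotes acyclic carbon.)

3

The query [#6;!R] means: carbon not in any ring.
Check the 12 heavy atoms by environment: 6× C (in 6-ring) → no; 1× N (acyclic) → no; 1× S (acyclic) → no; 3× C (acyclic) → match; 1× O (acyclic) → no.
That gives 3 matching atoms.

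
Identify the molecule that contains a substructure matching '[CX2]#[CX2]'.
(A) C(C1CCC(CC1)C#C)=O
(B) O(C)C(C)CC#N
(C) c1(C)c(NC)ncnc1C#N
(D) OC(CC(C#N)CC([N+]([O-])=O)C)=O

[CX2]#[CX2] describes a carbon-carbon triple bond (an alkyne).
(A) contains an ethynyl group (-C#CH), which satisfies every atom and bond constraint.
(B) has a nitrile (-C#N) but the triple bond is C#N, not C#C.
(C) has a nitrile (-C#N) but the triple bond is C#N, not C#C.
(D) has a nitrile (-C#N) but the triple bond is C#N, not C#C.
So the answer is (A).

A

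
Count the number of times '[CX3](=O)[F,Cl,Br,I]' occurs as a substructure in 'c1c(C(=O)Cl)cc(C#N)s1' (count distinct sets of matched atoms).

[CX3](=O)[F,Cl,Br,I] is the SMARTS for an acyl halide: a carbonyl carbon bonded to a halogen.
Exactly one fragment in the molecule meets all constraints, giving 1 match.

1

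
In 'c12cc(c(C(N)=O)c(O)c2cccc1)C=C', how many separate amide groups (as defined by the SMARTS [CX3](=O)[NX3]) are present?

1

[CX3](=O)[NX3] is the SMARTS for an amide: a carbonyl carbon bonded to a trivalent nitrogen.
Exactly one fragment in the molecule meets all constraints, giving 1 match.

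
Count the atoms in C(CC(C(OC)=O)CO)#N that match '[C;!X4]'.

2

The query [C;!X4] means: aliphatic carbon that does not have four total connections.
Check the 10 heavy atoms by environment: 4× C (X4) → no; 2× O (X2) → no; 1× C (X2) → match; 1× N (X1) → no; 1× C (X3) → match; 1× O (X1) → no.
Summing the matching environments: 1 + 1 = 2 matching atoms.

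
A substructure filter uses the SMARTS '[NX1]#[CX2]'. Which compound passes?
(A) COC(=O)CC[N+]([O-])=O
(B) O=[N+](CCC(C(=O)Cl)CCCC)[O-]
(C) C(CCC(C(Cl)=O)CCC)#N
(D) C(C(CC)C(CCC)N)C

C

[NX1]#[CX2] describes a nitrogen triple-bonded to a two-connected carbon (a nitrile).
(A) has a nitro group (-[N+](=O)[O-]) but there is no C#N triple bond.
(B) has a nitro group (-[N+](=O)[O-]) but there is no C#N triple bond.
(C) contains a nitrile (-C#N), which satisfies every atom and bond constraint.
(D) has a primary amino group (-NH2) but the nitrogen is NX3 (three connections), not NX1 triple-bonded.
So the answer is (C).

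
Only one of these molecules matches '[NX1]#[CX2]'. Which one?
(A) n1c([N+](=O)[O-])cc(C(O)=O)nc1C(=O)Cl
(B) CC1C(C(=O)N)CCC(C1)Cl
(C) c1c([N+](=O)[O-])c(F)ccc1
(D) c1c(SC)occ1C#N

[NX1]#[CX2] describes a nitrogen triple-bonded to a two-connected carbon (a nitrile).
(A) has a nitro group (-[N+](=O)[O-]) but there is no C#N triple bond.
(B) has a primary amide (-C(=O)NH2) but the nitrogen is NX3, not NX1.
(C) has a nitro group (-[N+](=O)[O-]) but there is no C#N triple bond.
(D) contains a nitrile (-C#N), which satisfies every atom and bond constraint.
So the answer is (D).

D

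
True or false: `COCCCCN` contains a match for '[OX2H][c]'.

False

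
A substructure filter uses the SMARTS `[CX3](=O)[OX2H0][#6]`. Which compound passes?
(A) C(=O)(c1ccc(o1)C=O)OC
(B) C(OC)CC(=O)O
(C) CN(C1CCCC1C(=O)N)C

[CX3](=O)[OX2H0][#6] describes a carbonyl carbon bonded to an oxygen that is itself bonded to carbon (no H on that O) (an ester).
(A) contains a methyl-ester group (-C(=O)OCH3), which satisfies every atom and bond constraint.
(B) has a carboxylic acid group (-C(=O)OH) but the singly-bonded O carries H (OX2H1, not H0).
(C) has a primary amide (-C(=O)NH2) but the carbonyl is bonded to N, not to an O-C linkage.
So the answer is (A).

A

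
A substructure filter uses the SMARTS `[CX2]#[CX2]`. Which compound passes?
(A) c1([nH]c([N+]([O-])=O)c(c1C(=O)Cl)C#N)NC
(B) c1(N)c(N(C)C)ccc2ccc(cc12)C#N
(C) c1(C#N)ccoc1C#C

[CX2]#[CX2] describes a carbon-carbon triple bond (an alkyne).
(A) has a nitrile (-C#N) but the triple bond is C#N, not C#C.
(B) has a nitrile (-C#N) but the triple bond is C#N, not C#C.
(C) contains an ethynyl group (-C#CH), which satisfies every atom and bond constraint.
So the answer is (C).

C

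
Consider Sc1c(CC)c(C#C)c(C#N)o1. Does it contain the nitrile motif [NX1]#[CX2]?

Yes

The pattern [NX1]#[CX2] describes a nitrogen triple-bonded to a two-connected carbon — a nitrile.
The molecule carries a nitrile (-C#N), whose atoms satisfy every constraint of the query, so the pattern matches.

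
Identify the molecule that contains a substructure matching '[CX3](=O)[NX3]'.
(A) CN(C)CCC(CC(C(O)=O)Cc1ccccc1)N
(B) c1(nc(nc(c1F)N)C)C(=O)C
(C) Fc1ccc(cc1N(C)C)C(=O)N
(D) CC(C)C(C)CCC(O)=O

C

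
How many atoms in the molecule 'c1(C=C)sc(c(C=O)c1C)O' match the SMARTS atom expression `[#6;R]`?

4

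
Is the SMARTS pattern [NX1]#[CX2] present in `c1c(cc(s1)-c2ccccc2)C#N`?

Yes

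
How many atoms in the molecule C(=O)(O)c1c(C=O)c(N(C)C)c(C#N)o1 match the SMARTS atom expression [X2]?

3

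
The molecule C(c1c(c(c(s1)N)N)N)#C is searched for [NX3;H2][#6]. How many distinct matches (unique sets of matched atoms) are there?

[NX3;H2][#6] is the SMARTS for a primary amine: a trivalent nitrogen with two H attached to carbon.
The molecule carries 3 separate instances of a primary amino group (-NH2) meeting every constraint; each maps to a distinct set of atoms, giving 3 matches.

3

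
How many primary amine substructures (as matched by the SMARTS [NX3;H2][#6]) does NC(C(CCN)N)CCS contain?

3

[NX3;H2][#6] is the SMARTS for a primary amine: a trivalent nitrogen with two H attached to carbon.
The molecule carries 3 separate instances of a primary amino group (-NH2) meeting every constraint; each maps to a distinct set of atoms, giving 3 matches.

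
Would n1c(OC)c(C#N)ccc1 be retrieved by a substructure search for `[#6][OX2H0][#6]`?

The pattern [#6][OX2H0][#6] describes an aliphatic oxygen bridging two carbons with no H on the oxygen — an ether.
The molecule carries a methoxy ether (-OCH3), whose atoms satisfy every constraint of the query, so the pattern matches.

Yes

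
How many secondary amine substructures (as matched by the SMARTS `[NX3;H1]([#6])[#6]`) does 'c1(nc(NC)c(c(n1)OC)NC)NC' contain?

3

[NX3;H1]([#6])[#6] is the SMARTS for a secondary amine: a trivalent nitrogen with one H, bonded to two carbons.
The molecule carries 3 separate instances of an N-methylamino group (-NHCH3) meeting every constraint; each maps to a distinct set of atoms, giving 3 matches.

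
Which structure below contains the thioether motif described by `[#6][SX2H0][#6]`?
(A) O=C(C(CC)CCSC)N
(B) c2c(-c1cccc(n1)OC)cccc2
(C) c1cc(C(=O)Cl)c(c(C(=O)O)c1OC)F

[#6][SX2H0][#6] describes an aliphatic sulfur bridging two carbons with no H on the sulfur (a thioether).
(A) contains a methylthio ether (-SCH3), which satisfies every atom and bond constraint.
(B) has a methoxy ether (-OCH3) but the bridging atom is O, not S.
(C) has a methoxy ether (-OCH3) but the bridging atom is O, not S.
So the answer is (A).

A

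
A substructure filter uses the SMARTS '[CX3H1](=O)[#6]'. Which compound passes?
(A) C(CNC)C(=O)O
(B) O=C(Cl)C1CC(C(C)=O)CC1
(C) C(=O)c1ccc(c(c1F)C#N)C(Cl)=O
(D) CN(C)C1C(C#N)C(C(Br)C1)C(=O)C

C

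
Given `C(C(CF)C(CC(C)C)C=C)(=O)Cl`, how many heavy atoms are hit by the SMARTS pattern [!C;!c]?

3

The query [!C;!c] means: neither aliphatic nor aromatic carbon — same as [!#6].
Check the 13 heavy atoms by environment: 10× C → no; 1× F → match; 1× O → match; 1× Cl → match.
Summing the matching environments: 1 + 1 + 1 = 3 matching atoms.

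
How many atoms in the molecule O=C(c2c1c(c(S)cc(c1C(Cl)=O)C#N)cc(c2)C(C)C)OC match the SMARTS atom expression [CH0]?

3

The query [CH0] means: aliphatic carbon with no attached hydrogen.
Check the 23 heavy atoms by environment: 7× c (aromatic, H0) → no; 3× c (aromatic, H1) → no; 1× S (H1) → no; 3× C (H0) → match; 1× N (H0) → no; 1× C (H1) → no; 3× C (H3) → no; 3× O (H0) → no; 1× Cl (H0) → no.
That gives 3 matching atoms.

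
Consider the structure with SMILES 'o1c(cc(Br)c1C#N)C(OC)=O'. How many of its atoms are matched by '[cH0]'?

The query [cH0] means: aromatic carbon with no attached hydrogen (substituted or ring-fusion).
Check the 12 heavy atoms by environment: 1× o (aromatic, H0) → no; 3× c (aromatic, H0) → match; 1× c (aromatic, H1) → no; 2× C (H0) → no; 2× O (H0) → no; 1× C (H3) → no; 1× N (H0) → no; 1× Br (H0) → no.
That gives 3 matching atoms.

3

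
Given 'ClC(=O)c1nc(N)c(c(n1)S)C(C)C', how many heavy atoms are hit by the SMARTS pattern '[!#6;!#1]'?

6

The query [!#6;!#1] means: not carbon and not hydrogen — any heteroatom.
Check the 14 heavy atoms by environment: 2× n (aromatic) → match; 4× c (aromatic) → no; 1× N → match; 4× C → no; 1× O → match; 1× Cl → match; 1× S → match.
Summing the matching environments: 2 + 1 + 1 + 1 + 1 = 6 matching atoms.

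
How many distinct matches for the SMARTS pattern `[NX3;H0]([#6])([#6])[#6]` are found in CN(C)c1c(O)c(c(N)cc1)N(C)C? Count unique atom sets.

2

[NX3;H0]([#6])([#6])[#6] is the SMARTS for a tertiary amine: a trivalent nitrogen with no H, bonded to three carbons.
The molecule carries 2 separate instances of a dimethylamino group (-N(CH3)2) meeting every constraint; each maps to a distinct set of atoms, giving 2 matches.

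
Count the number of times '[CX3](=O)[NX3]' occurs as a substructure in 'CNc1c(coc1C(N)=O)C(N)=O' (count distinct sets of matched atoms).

2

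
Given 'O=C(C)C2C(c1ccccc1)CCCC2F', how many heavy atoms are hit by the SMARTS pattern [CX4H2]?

3

Check the 16 heavy atoms by environment: 3× C (H2, X4) → match; 3× C (H1, X4) → no; 1× c (aromatic, H0, X3) → no; 5× c (aromatic, H1, X3) → no; 1× F (H0, X1) → no; 1× C (H0, X3) → no; 1× O (H0, X1) → no; 1× C (H3, X4) → no.
That gives 3 matching atoms.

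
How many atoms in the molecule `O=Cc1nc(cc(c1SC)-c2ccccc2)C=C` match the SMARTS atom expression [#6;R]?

11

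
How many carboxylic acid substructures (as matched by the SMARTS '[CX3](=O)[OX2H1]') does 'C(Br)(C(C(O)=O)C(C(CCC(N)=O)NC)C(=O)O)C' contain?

2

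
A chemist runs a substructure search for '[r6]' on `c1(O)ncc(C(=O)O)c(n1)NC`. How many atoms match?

6

The query [r6] means: r6 matches atoms in a six-membered ring.
Check the 12 heavy atoms by environment: 2× n (aromatic, in 6-ring) → match; 4× c (aromatic, in 6-ring) → match; 3× O (acyclic) → no; 2× C (acyclic) → no; 1× N (acyclic) → no.
Summing the matching environments: 2 + 4 = 6 matching atoms.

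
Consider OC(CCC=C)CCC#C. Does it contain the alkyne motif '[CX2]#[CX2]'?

The pattern [CX2]#[CX2] describes a carbon-carbon triple bond — an alkyne.
The molecule carries an ethynyl group (-C#CH), whose atoms satisfy every constraint of the query, so the pattern matches.

Yes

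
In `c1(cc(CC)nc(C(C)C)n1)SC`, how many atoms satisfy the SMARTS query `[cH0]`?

3

Check the 13 heavy atoms by environment: 2× n (aromatic, H0) → no; 3× c (aromatic, H0) → match; 1× c (aromatic, H1) → no; 1× C (H2) → no; 4× C (H3) → no; 1× S (H0) → no; 1× C (H1) → no.
That gives 3 matching atoms.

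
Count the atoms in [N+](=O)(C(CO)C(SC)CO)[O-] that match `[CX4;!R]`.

5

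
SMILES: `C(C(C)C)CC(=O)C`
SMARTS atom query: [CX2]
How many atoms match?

The query [CX2] means: C with X2: aliphatic carbon with exactly 2 total connections.
Check the 8 heavy atoms by environment: 6× C (X4) → no; 1× C (X3) → no; 1× O (X1) → no.
No environment satisfies the query, so 0 matching atoms.

0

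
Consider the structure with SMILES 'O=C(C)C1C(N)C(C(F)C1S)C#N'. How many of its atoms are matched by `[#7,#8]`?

3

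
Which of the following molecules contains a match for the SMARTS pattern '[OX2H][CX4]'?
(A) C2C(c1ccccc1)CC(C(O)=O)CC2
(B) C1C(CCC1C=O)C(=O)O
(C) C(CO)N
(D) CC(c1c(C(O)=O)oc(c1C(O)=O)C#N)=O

C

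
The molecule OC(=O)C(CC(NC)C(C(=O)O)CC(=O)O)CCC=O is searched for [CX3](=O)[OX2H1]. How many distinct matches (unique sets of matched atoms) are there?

3

[CX3](=O)[OX2H1] is the SMARTS for a carboxylic acid: an sp2 carbon double-bonded to O and single-bonded to an -OH oxygen.
The molecule carries 3 separate instances of a carboxylic acid group (-C(=O)OH) meeting every constraint; each maps to a distinct set of atoms, giving 3 matches.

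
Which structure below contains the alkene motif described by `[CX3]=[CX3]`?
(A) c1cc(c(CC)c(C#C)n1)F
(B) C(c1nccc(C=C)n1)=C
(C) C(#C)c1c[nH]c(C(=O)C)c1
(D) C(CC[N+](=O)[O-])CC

B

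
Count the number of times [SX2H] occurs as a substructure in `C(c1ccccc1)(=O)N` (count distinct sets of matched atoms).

[SX2H] is the SMARTS for a thiol: an aliphatic sulfur with two connections, one being H.
No fragment in the molecule satisfies every constraint, giving 0 matches.

0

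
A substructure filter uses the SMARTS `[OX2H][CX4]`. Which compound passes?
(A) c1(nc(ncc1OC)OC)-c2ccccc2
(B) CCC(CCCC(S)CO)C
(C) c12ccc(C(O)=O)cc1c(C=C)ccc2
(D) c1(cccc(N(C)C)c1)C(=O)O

B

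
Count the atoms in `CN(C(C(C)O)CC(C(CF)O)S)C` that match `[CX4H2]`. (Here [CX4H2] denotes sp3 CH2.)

2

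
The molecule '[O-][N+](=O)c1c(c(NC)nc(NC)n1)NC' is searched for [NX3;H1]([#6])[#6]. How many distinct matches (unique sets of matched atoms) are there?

3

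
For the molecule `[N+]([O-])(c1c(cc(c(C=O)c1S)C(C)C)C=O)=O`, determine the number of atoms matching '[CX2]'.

0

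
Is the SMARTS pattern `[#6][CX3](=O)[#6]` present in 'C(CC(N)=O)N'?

The pattern [#6][CX3](=O)[#6] describes a carbonyl carbon (no H) flanked by two carbons — a ketone.
The closest candidate here is a primary amide (-C(=O)NH2), but one neighbour of the carbonyl carbon is N, not C. No other fragment satisfies the full query, so there is no match.

No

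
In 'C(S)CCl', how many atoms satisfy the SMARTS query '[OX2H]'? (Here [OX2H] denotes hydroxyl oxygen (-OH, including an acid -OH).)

0

The query [OX2H] means: aliphatic oxygen with two connections, one of which is H — an -OH oxygen.
Check the 4 heavy atoms by environment: 2× C (H2, X4) → no; 1× Cl (H0, X1) → no; 1× S (H1, X2) → no.
No environment satisfies the query, so 0 matching atoms.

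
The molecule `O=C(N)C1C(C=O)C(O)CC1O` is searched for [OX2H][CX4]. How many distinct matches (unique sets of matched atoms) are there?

[OX2H][CX4] is the SMARTS for an aliphatic alcohol: a hydroxyl oxygen bound to an sp3 (X4) carbon.
The molecule carries 2 separate instances of a hydroxyl group (-OH) meeting every constraint; each maps to a distinct set of atoms, giving 2 matches.

2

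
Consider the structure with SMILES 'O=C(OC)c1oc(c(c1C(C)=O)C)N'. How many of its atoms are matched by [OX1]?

Check the 14 heavy atoms by environment: 1× o (aromatic, X2) → no; 4× c (aromatic, X3) → no; 2× C (X3) → no; 2× O (X1) → match; 1× O (X2) → no; 3× C (X4) → no; 1× N (X3) → no.
That gives 2 matching atoms.

2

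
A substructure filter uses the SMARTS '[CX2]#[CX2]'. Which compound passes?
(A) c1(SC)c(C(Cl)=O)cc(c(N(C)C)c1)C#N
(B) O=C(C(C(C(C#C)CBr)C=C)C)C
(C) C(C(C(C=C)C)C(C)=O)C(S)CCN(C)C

B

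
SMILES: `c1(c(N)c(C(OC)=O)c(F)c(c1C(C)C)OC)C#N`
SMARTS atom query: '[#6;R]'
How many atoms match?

6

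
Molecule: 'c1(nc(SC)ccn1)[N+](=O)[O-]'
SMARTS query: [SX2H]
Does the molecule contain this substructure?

The pattern [SX2H] describes an aliphatic sulfur with two connections, one being H — a thiol.
The closest candidate here is a methylthio ether (-SCH3), but the sulfur has H0 (bonded to two carbons), not H1. No other fragment satisfies the full query, so there is no match.

No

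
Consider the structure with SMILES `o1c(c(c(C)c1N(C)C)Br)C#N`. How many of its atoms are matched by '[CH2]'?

The query [CH2] means: aliphatic carbon with exactly two hydrogens.
Check the 12 heavy atoms by environment: 1× o (aromatic, H0) → no; 4× c (aromatic, H0) → no; 3× C (H3) → no; 1× C (H0) → no; 2× N (H0) → no; 1× Br (H0) → no.
No environment satisfies the query, so 0 matching atoms.

0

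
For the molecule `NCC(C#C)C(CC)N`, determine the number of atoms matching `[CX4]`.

5

The query [CX4] means: C with X4: aliphatic carbon with exactly 4 total connections (bonds + H).
Check the 9 heavy atoms by environment: 5× C (X4) → match; 2× N (X3) → no; 2× C (X2) → no.
That gives 5 matching atoms.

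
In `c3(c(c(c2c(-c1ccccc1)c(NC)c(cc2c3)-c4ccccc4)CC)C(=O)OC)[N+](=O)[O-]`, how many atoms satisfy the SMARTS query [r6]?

22

The query [r6] means: r6 matches atoms in a six-membered ring.
Check the 33 heavy atoms by environment: 22× c (aromatic, in 6-ring) → match; 1× N (acyclic) → no; 5× C (acyclic) → no; 1× N (charge +1, acyclic) → no; 1× O (charge -1, acyclic) → no; 3× O (acyclic) → no.
That gives 22 matching atoms.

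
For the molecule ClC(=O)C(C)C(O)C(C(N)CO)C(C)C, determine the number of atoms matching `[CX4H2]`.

The query [CX4H2] means: sp3 carbon (X4) with exactly two hydrogens.
Check the 15 heavy atoms by environment: 3× C (H3, X4) → no; 5× C (H1, X4) → no; 1× C (H2, X4) → match; 2× O (H1, X2) → no; 1× N (H2, X3) → no; 1× C (H0, X3) → no; 1× O (H0, X1) → no; 1× Cl (H0, X1) → no.
That gives 1 matching atom.

1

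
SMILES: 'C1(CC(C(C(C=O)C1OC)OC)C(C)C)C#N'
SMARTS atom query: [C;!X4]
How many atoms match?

Check the 17 heavy atoms by environment: 11× C (X4) → no; 2× O (X2) → no; 1× C (X3) → match; 1× O (X1) → no; 1× C (X2) → match; 1× N (X1) → no.
Summing the matching environments: 1 + 1 = 2 matching atoms.

2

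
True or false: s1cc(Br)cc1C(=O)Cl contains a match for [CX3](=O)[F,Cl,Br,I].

The pattern [CX3](=O)[F,Cl,Br,I] describes a carbonyl carbon bonded to a halogen — an acyl halide.
The molecule carries an acyl chloride (-C(=O)Cl), whose atoms satisfy every constraint of the query, so the pattern matches.

True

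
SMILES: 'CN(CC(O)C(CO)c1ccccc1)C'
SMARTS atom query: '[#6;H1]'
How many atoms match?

7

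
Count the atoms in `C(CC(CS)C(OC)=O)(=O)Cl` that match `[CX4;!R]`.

4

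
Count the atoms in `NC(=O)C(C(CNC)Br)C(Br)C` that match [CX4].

The query [CX4] means: C with X4: aliphatic carbon with exactly 4 total connections (bonds + H).
Check the 12 heavy atoms by environment: 6× C (X4) → match; 2× Br (X1) → no; 1× C (X3) → no; 1× O (X1) → no; 2× N (X3) → no.
That gives 6 matching atoms.

6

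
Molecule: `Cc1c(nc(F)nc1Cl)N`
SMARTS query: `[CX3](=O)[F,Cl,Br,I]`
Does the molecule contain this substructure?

No

The pattern [CX3](=O)[F,Cl,Br,I] describes a carbonyl carbon bonded to a halogen — an acyl halide.
The closest candidate here is a chloro substituent, but the Cl is not on a carbonyl carbon. No other fragment satisfies the full query, so there is no match.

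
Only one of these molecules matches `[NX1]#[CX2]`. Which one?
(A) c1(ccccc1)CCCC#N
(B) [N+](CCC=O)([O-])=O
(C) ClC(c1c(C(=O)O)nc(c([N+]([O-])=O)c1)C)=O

[NX1]#[CX2] describes a nitrogen triple-bonded to a two-connected carbon (a nitrile).
(A) contains a nitrile (-C#N), which satisfies every atom and bond constraint.
(B) has a nitro group (-[N+](=O)[O-]) but there is no C#N triple bond.
(C) has a nitro group (-[N+](=O)[O-]) but there is no C#N triple bond.
So the answer is (A).

A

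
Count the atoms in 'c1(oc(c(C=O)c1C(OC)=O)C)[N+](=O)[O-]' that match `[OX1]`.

The query [OX1] means: aliphatic oxygen with one total connection — typically a carbonyl =O or an oxide.
Check the 15 heavy atoms by environment: 1× o (aromatic, X2) → no; 4× c (aromatic, X3) → no; 1× N (charge +1, X3) → no; 1× O (charge -1, X1) → match; 3× O (X1) → match; 2× C (X4) → no; 2× C (X3) → no; 1× O (X2) → no.
Summing the matching environments: 1 + 3 = 4 matching atoms.

4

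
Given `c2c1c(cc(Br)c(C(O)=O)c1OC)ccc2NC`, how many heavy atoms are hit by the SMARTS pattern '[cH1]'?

Check the 18 heavy atoms by environment: 6× c (aromatic, H0) → no; 4× c (aromatic, H1) → match; 1× C (H0) → no; 2× O (H0) → no; 1× O (H1) → no; 1× N (H1) → no; 2× C (H3) → no; 1× Br (H0) → no.
That gives 4 matching atoms.

4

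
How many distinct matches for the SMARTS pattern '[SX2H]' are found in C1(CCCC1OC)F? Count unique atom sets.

0

[SX2H] is the SMARTS for a thiol: an aliphatic sulfur with two connections, one being H.
No fragment in the molecule satisfies every constraint, giving 0 matches.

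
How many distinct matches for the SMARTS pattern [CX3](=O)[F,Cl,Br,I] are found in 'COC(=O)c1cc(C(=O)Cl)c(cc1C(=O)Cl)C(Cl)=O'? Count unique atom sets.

[CX3](=O)[F,Cl,Br,I] is the SMARTS for an acyl halide: a carbonyl carbon bonded to a halogen.
The molecule carries 3 separate instances of an acyl chloride (-C(=O)Cl) meeting every constraint; each maps to a distinct set of atoms, giving 3 matches.

3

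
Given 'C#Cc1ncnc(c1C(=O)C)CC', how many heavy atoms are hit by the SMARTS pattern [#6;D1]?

The query [#6;D1] means: carbon bonded to exactly one heavy atom.
Check the 13 heavy atoms by environment: 2× n (aromatic, D2) → no; 1× c (aromatic, D2) → no; 3× c (aromatic, D3) → no; 1× C (D3) → no; 1× O (D1) → no; 3× C (D1) → match; 2× C (D2) → no.
That gives 3 matching atoms.

3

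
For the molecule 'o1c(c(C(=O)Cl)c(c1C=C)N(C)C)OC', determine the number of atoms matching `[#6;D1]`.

4

Check the 15 heavy atoms by environment: 1× o (aromatic, D2) → no; 4× c (aromatic, D3) → no; 1× N (D3) → no; 4× C (D1) → match; 1× O (D2) → no; 1× C (D3) → no; 1× O (D1) → no; 1× Cl (D1) → no; 1× C (D2) → no.
That gives 4 matching atoms.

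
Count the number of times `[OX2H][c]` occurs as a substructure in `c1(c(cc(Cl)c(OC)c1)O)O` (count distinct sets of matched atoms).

2

[OX2H][c] is the SMARTS for a phenol: a hydroxyl oxygen attached to an aromatic carbon.
The molecule carries 2 separate instances of a hydroxyl group (-OH) meeting every constraint; each maps to a distinct set of atoms, giving 2 matches.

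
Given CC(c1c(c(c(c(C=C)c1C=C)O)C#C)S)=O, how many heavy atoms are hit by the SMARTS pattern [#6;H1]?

The query [#6;H1] means: any carbon bearing exactly one hydrogen.
Check the 17 heavy atoms by environment: 6× c (aromatic, H0) → no; 3× C (H1) → match; 2× C (H2) → no; 1× O (H1) → no; 1× S (H1) → no; 2× C (H0) → no; 1× O (H0) → no; 1× C (H3) → no.
That gives 3 matching atoms.

3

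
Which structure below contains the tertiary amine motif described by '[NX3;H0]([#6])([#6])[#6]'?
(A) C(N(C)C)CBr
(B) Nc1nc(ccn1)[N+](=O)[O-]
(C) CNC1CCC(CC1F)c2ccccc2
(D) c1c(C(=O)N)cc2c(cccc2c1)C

A

[NX3;H0]([#6])([#6])[#6] describes a trivalent nitrogen with no H, bonded to three carbons (a tertiary amine).
(A) contains a dimethylamino group (-N(CH3)2), which satisfies every atom and bond constraint.
(B) has a primary amino group (-NH2) but the nitrogen has H2, not H0 with three carbons.
(C) has an N-methylamino group (-NHCH3) but the nitrogen still has one H (H1), not H0.
(D) has a primary amide (-C(=O)NH2) but the amide nitrogen has H2 and only one carbon neighbour.
So the answer is (A).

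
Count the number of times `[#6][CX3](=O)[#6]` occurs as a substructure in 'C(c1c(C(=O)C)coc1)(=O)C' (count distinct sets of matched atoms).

[#6][CX3](=O)[#6] is the SMARTS for a ketone: a carbonyl carbon (no H) flanked by two carbons.
The molecule carries 2 separate instances of an acetyl/ketone group (-C(=O)CH3) meeting every constraint; each maps to a distinct set of atoms, giving 2 matches.

2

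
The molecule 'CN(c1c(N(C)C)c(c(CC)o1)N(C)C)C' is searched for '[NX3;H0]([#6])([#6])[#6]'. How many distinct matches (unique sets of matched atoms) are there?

3

[NX3;H0]([#6])([#6])[#6] is the SMARTS for a tertiary amine: a trivalent nitrogen with no H, bonded to three carbons.
The molecule carries 3 separate instances of a dimethylamino group (-N(CH3)2) meeting every constraint; each maps to a distinct set of atoms, giving 3 matches.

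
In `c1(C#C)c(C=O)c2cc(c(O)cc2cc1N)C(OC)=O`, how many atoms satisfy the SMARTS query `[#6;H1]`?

5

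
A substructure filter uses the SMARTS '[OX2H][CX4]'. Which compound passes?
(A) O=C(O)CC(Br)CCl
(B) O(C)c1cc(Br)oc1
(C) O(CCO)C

[OX2H][CX4] describes a hydroxyl oxygen bound to an sp3 (X4) carbon (an aliphatic alcohol).
(A) has a carboxylic acid group (-C(=O)OH) but the -OH is on a CX3 carbonyl carbon, not a CX4 carbon.
(B) has a methoxy ether (-OCH3) but the oxygen has H0 (ether), not H1.
(C) contains a hydroxyl group (-OH), which satisfies every atom and bond constraint.
So the answer is (C).

C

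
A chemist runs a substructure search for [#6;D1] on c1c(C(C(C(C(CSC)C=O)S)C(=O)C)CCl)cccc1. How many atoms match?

The query [#6;D1] means: carbon bonded to exactly one heavy atom.
Check the 21 heavy atoms by environment: 3× C (D2) → no; 5× C (D3) → no; 1× c (aromatic, D3) → no; 5× c (aromatic, D2) → no; 2× O (D1) → no; 2× C (D1) → match; 1× Cl (D1) → no; 1× S (D1) → no; 1× S (D2) → no.
That gives 2 matching atoms.

2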